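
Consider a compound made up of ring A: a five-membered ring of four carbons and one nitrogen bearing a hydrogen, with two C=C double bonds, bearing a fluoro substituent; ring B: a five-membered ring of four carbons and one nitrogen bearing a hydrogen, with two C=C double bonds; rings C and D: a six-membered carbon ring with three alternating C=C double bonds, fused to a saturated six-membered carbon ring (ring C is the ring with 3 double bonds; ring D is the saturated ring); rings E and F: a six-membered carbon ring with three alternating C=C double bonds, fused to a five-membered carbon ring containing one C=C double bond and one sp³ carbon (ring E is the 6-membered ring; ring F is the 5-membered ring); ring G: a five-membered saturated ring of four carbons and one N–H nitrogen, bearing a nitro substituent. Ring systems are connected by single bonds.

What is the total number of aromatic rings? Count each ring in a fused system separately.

4

Ring A is fully conjugated (every ring atom contributes a p orbital); 2 ring double bonds (4 π electrons) plus a heteroatom lone pair (2) give 6 π electrons. 6 = 4(1)+2, so ring A is aromatic (pyrrole).
Ring B has a continuous p-orbital overlap around the ring; 2 ring double bonds (4 π electrons) plus a heteroatom lone pair (2) give 6 π electrons. That satisfies 4n+2 with n=1, so ring B is aromatic (pyrrole).
Ring C has a continuous p-orbital overlap around the ring; 3 ring double bonds give 6 π electrons. That satisfies 4n+2 with n=1, so ring C is aromatic (benzene ring).
Ring D has four sp³ carbons, so it is not fully conjugated — not aromatic (cyclohexane ring).
Ring E is planar and fully conjugated; 3 ring double bonds give 6 π electrons. Since 6 = 4n+2 (n=1), ring E is aromatic (benzene ring).
Ring F has one sp³ carbon, so it is not fully conjugated — not aromatic (cyclopentene ring).
Ring G has only sp³ atoms, so it is not fully conjugated — not aromatic (pyrrolidine).
Aromatic: A, B, C, E. Total: 4.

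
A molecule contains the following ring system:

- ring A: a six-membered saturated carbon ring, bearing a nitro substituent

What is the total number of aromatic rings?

0

Ring A has only sp³ atoms, so it is not fully conjugated — not aromatic (cyclohexane).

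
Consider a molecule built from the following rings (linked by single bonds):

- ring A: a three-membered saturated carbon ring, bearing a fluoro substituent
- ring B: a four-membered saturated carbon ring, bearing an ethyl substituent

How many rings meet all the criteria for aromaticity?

0

Ring A has only sp³ atoms, so it is not fully conjugated — not aromatic (cyclopropane).
Ring B has only sp³ atoms, so it is not fully conjugated — not aromatic (cyclobutane).
No ring is aromatic. Total: 0.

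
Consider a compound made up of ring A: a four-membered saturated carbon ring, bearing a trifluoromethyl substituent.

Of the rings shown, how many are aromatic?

Ring A has only sp³ atoms, so it is not fully conjugated — not aromatic (cyclobutane).

0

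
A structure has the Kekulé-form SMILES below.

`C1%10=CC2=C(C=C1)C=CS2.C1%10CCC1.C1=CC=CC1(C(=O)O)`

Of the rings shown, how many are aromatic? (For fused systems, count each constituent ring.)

2

The SMILES encodes a six-membered carbon ring with three alternating C=C double bonds, fused to a five-membered ring containing one sulfur and two C=C double bonds; a four-membered saturated carbon ring; a five-membered carbon ring with two conjugated C=C double bonds and one sp³ carbon.
The fused 6/5-membered bicyclic (with one sulfur) is a single π system with 9 sp² atoms and 10 π electrons from ring double bonds plus a heteroatom lone pair. 10 = 4(2)+2, so the system is aromatic and both rings count as aromatic (benzothiophene).
The 4-membered ring has only sp³ atoms, so it is not fully conjugated — not aromatic (cyclobutane).
The 5-membered ring has one sp³ carbon, so it is not fully conjugated — not aromatic (cyclopentadiene).
2 of the 4 rings are aromatic. Total: 2.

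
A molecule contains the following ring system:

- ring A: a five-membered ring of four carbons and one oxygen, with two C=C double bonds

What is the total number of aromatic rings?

Ring A is fully conjugated (every ring atom contributes a p orbital); 2 ring double bonds (4 π electrons) plus a heteroatom lone pair (2) give 6 π electrons. Since 6 = 4n+2 (n=1), ring A is aromatic (furan).

1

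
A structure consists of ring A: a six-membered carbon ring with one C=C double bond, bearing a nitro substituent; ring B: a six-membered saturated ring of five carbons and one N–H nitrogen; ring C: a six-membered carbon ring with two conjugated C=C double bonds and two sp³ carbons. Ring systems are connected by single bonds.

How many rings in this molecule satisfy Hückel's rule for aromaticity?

0

Ring A has four sp³ carbons, so it is not fully conjugated — not aromatic (cyclohexene).
Ring B has only sp³ atoms, so it is not fully conjugated — not aromatic (piperidine).
Ring C has two sp³ carbons, so it is not fully conjugated — not aromatic (1,3-cyclohexadiene).
No ring is aromatic. Total: 0.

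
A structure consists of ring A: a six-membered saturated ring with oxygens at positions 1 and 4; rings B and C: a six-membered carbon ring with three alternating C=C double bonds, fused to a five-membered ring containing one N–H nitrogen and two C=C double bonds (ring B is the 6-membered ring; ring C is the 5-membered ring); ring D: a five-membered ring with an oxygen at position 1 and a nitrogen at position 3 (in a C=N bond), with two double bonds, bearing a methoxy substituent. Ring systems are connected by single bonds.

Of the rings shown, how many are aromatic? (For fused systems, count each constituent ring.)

3

Ring A has only sp³ atoms, so it is not fully conjugated — not aromatic (1,4-dioxane).
Rings B and C form a fused bicyclic system (with one N–H) with 9 sp² atoms and 10 π electrons from ring double bonds plus a heteroatom lone pair. 10 = 4(2)+2, so the system is aromatic and both rings count as aromatic (indole).
Ring D has a continuous p-orbital overlap around the ring; 2 ring double bonds (4 π electrons) plus a heteroatom lone pair (2) give 6 π electrons. That satisfies 4n+2 with n=1, so ring D is aromatic (oxazole).
Aromatic: B, C, D. Total: 3.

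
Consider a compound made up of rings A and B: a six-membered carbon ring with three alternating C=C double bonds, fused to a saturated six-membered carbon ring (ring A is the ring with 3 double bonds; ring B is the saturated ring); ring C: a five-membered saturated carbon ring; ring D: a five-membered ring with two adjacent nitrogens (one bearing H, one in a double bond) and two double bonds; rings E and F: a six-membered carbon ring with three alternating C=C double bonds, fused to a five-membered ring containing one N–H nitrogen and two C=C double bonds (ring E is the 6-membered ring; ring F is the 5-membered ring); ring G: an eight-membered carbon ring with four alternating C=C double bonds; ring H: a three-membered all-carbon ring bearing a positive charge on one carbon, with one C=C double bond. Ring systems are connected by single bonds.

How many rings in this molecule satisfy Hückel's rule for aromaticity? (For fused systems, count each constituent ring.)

Ring A has a continuous p-orbital overlap around the ring; 3 ring double bonds give 6 π electrons. Since 6 = 4n+2 (n=1), ring A is aromatic (benzene ring).
Ring B has four sp³ carbons, so it is not fully conjugated — not aromatic (cyclohexane ring).
Ring C has only sp³ atoms, so it is not fully conjugated — not aromatic (cyclopentane).
Ring D is fully conjugated (every ring atom contributes a p orbital); 2 ring double bonds (4 π electrons) plus a heteroatom lone pair (2) give 6 π electrons. Since 6 = 4n+2 (n=1), ring D is aromatic (pyrazole).
Rings E and F form a fused bicyclic system (with one N–H) with 9 sp² atoms and 10 π electrons from ring double bonds plus a heteroatom lone pair. 10 = 4(2)+2, so the system is aromatic and both rings count as aromatic (indole).
Ring G has only sp² ring atoms; a planar conformation would have a fully conjugated π system of 8 electrons. But 8 = 4(2), which is 4n not 4n+2, so ring G is not aromatic (cyclooctatetraene) — cyclooctatetraene distorts into a non-planar tub to avoid antiaromaticity.
Ring H is planar and fully conjugated; 1 ring double bond (2 π electrons) plus the carbocation's empty p orbital (0, but keeps the ring conjugated) give 2 π electrons. Since 2 = 4n+2 (n=0), ring H is aromatic (cyclopropenyl cation).
Aromatic: A, D, E, F, H. Total: 5.

5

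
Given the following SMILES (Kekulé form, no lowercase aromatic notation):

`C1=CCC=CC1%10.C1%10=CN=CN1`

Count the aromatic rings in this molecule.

The SMILES encodes a six-membered carbon ring with two isolated C=C double bonds and two sp³ carbons; a five-membered ring with nitrogens at positions 1 and 3 (one bearing H, one in a C=N bond) and two double bonds.
The 6-membered ring has two sp³ carbons, so it is not fully conjugated — not aromatic (1,4-cyclohexadiene).
The 5-membered ring with two nitrogens (one N–H, one =N–) has a continuous p-orbital overlap around the ring; 2 ring double bonds (4 π electrons) plus a heteroatom lone pair (2) give 6 π electrons. Since 6 = 4n+2 (n=1), it is aromatic (imidazole).
1 of the 2 rings is aromatic. Total: 1.

1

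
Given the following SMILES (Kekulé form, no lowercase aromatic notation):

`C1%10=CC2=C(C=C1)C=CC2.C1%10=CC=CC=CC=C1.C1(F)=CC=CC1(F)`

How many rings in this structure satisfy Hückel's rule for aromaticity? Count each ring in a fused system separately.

1

The SMILES encodes a six-membered carbon ring with three alternating C=C double bonds, fused to a five-membered carbon ring containing one C=C double bond and one sp³ carbon; an eight-membered carbon ring with four alternating C=C double bonds; a five-membered carbon ring with two conjugated C=C double bonds and one sp³ carbon.
The 6-membered ring is fully conjugated (every ring atom contributes a p orbital); 3 ring double bonds give 6 π electrons. Since 6 = 4n+2 (n=1), it is aromatic (benzene ring).
The 5-membered ring has one sp³ carbon, so it is not fully conjugated — not aromatic (cyclopentene ring).
The 8-membered ring has only sp² ring atoms; a planar conformation would have a fully conjugated π system of 8 electrons. But 8 = 4(2), which is 4n not 4n+2, so it is not aromatic (cyclooctatetraene) — cyclooctatetraene distorts into a non-planar tub to avoid antiaromaticity.
The second 5-membered ring has one sp³ carbon, so it is not fully conjugated — not aromatic (cyclopentadiene).
1 of the 4 rings is aromatic. Total: 1.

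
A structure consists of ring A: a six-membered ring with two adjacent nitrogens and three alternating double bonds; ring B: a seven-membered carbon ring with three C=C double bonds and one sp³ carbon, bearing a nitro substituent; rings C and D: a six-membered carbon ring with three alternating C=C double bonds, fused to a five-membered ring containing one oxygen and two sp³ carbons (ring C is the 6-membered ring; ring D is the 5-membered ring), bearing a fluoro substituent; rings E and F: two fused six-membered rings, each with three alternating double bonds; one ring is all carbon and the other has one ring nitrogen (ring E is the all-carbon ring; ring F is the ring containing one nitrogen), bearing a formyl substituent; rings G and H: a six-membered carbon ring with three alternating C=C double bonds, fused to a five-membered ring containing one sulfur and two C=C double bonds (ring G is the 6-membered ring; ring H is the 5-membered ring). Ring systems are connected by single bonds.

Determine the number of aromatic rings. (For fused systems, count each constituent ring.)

6

Ring A is fully conjugated (every ring atom contributes a p orbital); 3 ring double bonds give 6 π electrons. Since 6 = 4n+2 (n=1), ring A is aromatic (pyridazine).
Ring B has one sp³ carbon, so it is not fully conjugated — not aromatic (cycloheptatriene).
Ring C has a continuous p-orbital overlap around the ring; 3 ring double bonds give 6 π electrons. 6 = 4(1)+2, so ring C is aromatic (benzene ring).
Ring D has two sp³ carbons, so it is not fully conjugated — not aromatic (oxolane ring).
Rings E and F form a fused bicyclic system (with one nitrogen) with 10 sp² atoms and 10 π electrons from ring double bonds. 10 = 4(2)+2, so the system is aromatic and both rings count as aromatic (quinoline).
Rings G and H form a fused bicyclic system (with one sulfur) with 9 sp² atoms and 10 π electrons from ring double bonds plus a heteroatom lone pair. 10 = 4(2)+2, so the system is aromatic and both rings count as aromatic (benzothiophene).
Aromatic: A, C, E, F, G, H. Total: 6.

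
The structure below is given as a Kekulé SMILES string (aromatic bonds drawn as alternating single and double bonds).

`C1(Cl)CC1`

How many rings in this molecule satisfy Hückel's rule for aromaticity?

0

The SMILES encodes a three-membered saturated carbon ring.
The 3-membered ring has only sp³ atoms, so it is not fully conjugated — not aromatic (cyclopropane).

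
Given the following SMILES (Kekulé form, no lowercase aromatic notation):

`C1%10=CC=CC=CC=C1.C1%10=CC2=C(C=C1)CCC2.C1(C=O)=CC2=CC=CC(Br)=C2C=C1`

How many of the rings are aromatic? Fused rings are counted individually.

The SMILES encodes an eight-membered carbon ring with four alternating C=C double bonds; a six-membered carbon ring with three alternating C=C double bonds, fused to a saturated five-membered carbon ring; two fused six-membered carbon rings, each with three alternating C=C double bonds.
The 8-membered ring has only sp² ring atoms; a planar conformation would have a fully conjugated π system of 8 electrons. But 8 = 4(2), which is 4n not 4n+2, so it is not aromatic (cyclooctatetraene) — cyclooctatetraene distorts into a non-planar tub to avoid antiaromaticity.
The 6-membered ring has a continuous p-orbital overlap around the ring; 3 ring double bonds give 6 π electrons. That satisfies 4n+2 with n=1, so it is aromatic (benzene ring).
The 5-membered ring has three sp³ carbons, so it is not fully conjugated — not aromatic (cyclopentane ring).
The fused 6/6-membered bicyclic is a single π system with 10 sp² atoms and 10 π electrons from ring double bonds. 10 = 4(2)+2, so the system is aromatic and both rings count as aromatic (naphthalene).
3 of the 5 rings are aromatic. Total: 3.

3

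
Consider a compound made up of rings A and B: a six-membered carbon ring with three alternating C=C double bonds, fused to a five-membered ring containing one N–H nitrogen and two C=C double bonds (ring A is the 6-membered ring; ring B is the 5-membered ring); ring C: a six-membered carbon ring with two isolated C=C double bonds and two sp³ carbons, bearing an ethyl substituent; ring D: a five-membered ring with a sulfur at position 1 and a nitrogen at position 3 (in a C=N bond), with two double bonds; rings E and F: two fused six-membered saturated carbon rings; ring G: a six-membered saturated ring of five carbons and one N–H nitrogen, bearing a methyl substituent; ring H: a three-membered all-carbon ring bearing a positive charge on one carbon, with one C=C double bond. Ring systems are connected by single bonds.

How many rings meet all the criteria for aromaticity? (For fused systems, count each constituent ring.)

4

Rings A and B form a fused bicyclic system (with one N–H) with 9 sp² atoms and 10 π electrons from ring double bonds plus a heteroatom lone pair. 10 = 4(2)+2, so the system is aromatic and both rings count as aromatic (indole).
Ring C has two sp³ carbons, so it is not fully conjugated — not aromatic (1,4-cyclohexadiene).
Ring D is planar and fully conjugated; 2 ring double bonds (4 π electrons) plus a heteroatom lone pair (2) give 6 π electrons. Since 6 = 4n+2 (n=1), ring D is aromatic (thiazole).
Ring E has only sp³ atoms, so it is not fully conjugated — not aromatic (cyclohexane ring).
Ring F has only sp³ atoms, so it is not fully conjugated — not aromatic (cyclohexane ring).
Ring G has only sp³ atoms, so it is not fully conjugated — not aromatic (piperidine).
Ring H is planar and fully conjugated; 1 ring double bond (2 π electrons) plus the carbocation's empty p orbital (0, but keeps the ring conjugated) give 2 π electrons. That satisfies 4n+2 with n=0, so ring H is aromatic (cyclopropenyl cation).
Aromatic: A, B, D, H. Total: 4.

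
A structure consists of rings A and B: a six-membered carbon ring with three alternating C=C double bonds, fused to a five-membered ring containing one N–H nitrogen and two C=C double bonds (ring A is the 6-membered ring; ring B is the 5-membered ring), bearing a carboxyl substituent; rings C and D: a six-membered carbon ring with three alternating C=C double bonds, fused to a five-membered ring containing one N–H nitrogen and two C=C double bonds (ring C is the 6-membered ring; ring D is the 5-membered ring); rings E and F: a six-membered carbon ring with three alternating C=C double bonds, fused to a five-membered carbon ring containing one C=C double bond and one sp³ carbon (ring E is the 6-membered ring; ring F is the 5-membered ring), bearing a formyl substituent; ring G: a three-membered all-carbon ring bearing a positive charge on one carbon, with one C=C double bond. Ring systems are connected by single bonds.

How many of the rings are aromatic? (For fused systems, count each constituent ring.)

Rings A and B form a fused bicyclic system (with one N–H) with 9 sp² atoms and 10 π electrons from ring double bonds plus a heteroatom lone pair. 10 = 4(2)+2, so the system is aromatic and both rings count as aromatic (indole).
Rings C and D form a fused bicyclic system (with one N–H) with 9 sp² atoms and 10 π electrons from ring double bonds plus a heteroatom lone pair. 10 = 4(2)+2, so the system is aromatic and both rings count as aromatic (indole).
Ring E has a continuous p-orbital overlap around the ring; 3 ring double bonds give 6 π electrons. Since 6 = 4n+2 (n=1), ring E is aromatic (benzene ring).
Ring F has one sp³ carbon, so it is not fully conjugated — not aromatic (cyclopentene ring).
Ring G is fully conjugated (every ring atom contributes a p orbital); 1 ring double bond (2 π electrons) plus the carbocation's empty p orbital (0, but keeps the ring conjugated) give 2 π electrons. Since 2 = 4n+2 (n=0), ring G is aromatic (cyclopropenyl cation).
Aromatic: A, B, C, D, E, G. Total: 6.

6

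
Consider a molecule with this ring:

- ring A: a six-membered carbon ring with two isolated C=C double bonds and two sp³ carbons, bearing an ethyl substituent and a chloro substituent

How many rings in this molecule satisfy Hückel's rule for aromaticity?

0

Ring A has two sp³ carbons, so it is not fully conjugated — not aromatic (1,4-cyclohexadiene).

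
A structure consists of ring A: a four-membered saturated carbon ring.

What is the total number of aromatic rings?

0

Ring A has only sp³ atoms, so it is not fully conjugated — not aromatic (cyclobutane).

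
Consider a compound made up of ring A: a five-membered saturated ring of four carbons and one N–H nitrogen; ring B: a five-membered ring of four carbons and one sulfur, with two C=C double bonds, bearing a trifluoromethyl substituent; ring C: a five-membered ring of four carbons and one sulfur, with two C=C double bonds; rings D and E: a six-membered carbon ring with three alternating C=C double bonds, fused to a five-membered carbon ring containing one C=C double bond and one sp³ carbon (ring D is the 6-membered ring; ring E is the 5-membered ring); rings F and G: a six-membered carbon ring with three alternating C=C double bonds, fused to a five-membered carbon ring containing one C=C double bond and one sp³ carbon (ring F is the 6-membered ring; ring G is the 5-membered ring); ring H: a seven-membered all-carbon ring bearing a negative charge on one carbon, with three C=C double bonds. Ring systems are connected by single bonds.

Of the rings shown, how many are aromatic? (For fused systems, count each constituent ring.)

Ring A has only sp³ atoms, so it is not fully conjugated — not aromatic (pyrrolidine).
Ring B has a continuous p-orbital overlap around the ring; 2 ring double bonds (4 π electrons) plus a heteroatom lone pair (2) give 6 π electrons. 6 = 4(1)+2, so ring B is aromatic (thiophene).
Ring C is fully conjugated (every ring atom contributes a p orbital); 2 ring double bonds (4 π electrons) plus a heteroatom lone pair (2) give 6 π electrons. 6 = 4(1)+2, so ring C is aromatic (thiophene).
Ring D is fully conjugated (every ring atom contributes a p orbital); 3 ring double bonds give 6 π electrons. Since 6 = 4n+2 (n=1), ring D is aromatic (benzene ring).
Ring E has one sp³ carbon, so it is not fully conjugated — not aromatic (cyclopentene ring).
Ring F is fully conjugated (every ring atom contributes a p orbital); 3 ring double bonds give 6 π electrons. That satisfies 4n+2 with n=1, so ring F is aromatic (benzene ring).
Ring G has one sp³ carbon, so it is not fully conjugated — not aromatic (cyclopentene ring).
Ring H has only sp² ring atoms; a planar conformation would have a fully conjugated π system of 8 electrons. But 8 = 4(2), which is 4n not 4n+2, so ring H is not aromatic (cycloheptatrienyl anion).
Aromatic: B, C, D, F. Total: 4.

4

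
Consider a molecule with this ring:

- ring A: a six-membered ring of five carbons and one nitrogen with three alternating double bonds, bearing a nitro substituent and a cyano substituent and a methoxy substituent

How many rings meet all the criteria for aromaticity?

Ring A is planar and fully conjugated; 3 ring double bonds give 6 π electrons. Since 6 = 4n+2 (n=1), ring A is aromatic (pyridine).

1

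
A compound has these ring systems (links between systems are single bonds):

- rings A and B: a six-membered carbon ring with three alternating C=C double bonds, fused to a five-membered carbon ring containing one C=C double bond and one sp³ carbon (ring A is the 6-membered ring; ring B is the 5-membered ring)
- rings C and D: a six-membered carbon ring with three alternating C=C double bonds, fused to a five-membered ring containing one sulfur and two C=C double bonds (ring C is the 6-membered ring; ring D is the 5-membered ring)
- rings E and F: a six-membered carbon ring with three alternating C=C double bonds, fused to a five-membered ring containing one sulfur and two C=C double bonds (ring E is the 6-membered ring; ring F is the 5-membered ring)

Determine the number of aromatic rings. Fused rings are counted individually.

5

Ring A is fully conjugated (every ring atom contributes a p orbital); 3 ring double bonds give 6 π electrons. That satisfies 4n+2 with n=1, so ring A is aromatic (benzene ring).
Ring B has one sp³ carbon, so it is not fully conjugated — not aromatic (cyclopentene ring).
Rings C and D form a fused bicyclic system (with one sulfur) with 9 sp² atoms and 10 π electrons from ring double bonds plus a heteroatom lone pair. 10 = 4(2)+2, so the system is aromatic and both rings count as aromatic (benzothiophene).
Rings E and F form a fused bicyclic system (with one sulfur) with 9 sp² atoms and 10 π electrons from ring double bonds plus a heteroatom lone pair. 10 = 4(2)+2, so the system is aromatic and both rings count as aromatic (benzothiophene).
Aromatic: A, C, D, E, F. Total: 5.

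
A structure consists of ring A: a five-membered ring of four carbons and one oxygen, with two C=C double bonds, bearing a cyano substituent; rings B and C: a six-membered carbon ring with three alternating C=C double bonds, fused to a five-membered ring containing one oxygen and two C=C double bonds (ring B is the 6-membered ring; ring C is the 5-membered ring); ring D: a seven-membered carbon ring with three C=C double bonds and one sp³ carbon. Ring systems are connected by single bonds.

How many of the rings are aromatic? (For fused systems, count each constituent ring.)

3

Ring A is planar and fully conjugated; 2 ring double bonds (4 π electrons) plus a heteroatom lone pair (2) give 6 π electrons. Since 6 = 4n+2 (n=1), ring A is aromatic (furan).
Rings B and C form a fused bicyclic system (with one oxygen) with 9 sp² atoms and 10 π electrons from ring double bonds plus a heteroatom lone pair. 10 = 4(2)+2, so the system is aromatic and both rings count as aromatic (benzofuran).
Ring D has one sp³ carbon, so it is not fully conjugated — not aromatic (cycloheptatriene).
Aromatic: A, B, C. Total: 3.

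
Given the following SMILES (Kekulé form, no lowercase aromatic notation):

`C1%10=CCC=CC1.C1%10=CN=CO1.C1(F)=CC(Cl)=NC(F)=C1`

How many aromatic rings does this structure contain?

The SMILES encodes a six-membered carbon ring with two isolated C=C double bonds and two sp³ carbons; a five-membered ring with an oxygen at position 1 and a nitrogen at position 3 (in a C=N bond), with two double bonds; a six-membered ring of five carbons and one nitrogen with three alternating double bonds.
The 6-membered ring has two sp³ carbons, so it is not fully conjugated — not aromatic (1,4-cyclohexadiene).
The 5-membered ring with one oxygen and one =N– has a continuous p-orbital overlap around the ring; 2 ring double bonds (4 π electrons) plus a heteroatom lone pair (2) give 6 π electrons. Since 6 = 4n+2 (n=1), it is aromatic (oxazole).
The 6-membered ring with one nitrogen has a continuous p-orbital overlap around the ring; 3 ring double bonds give 6 π electrons. Since 6 = 4n+2 (n=1), it is aromatic (pyridine).
2 of the 3 rings are aromatic. Total: 2.

2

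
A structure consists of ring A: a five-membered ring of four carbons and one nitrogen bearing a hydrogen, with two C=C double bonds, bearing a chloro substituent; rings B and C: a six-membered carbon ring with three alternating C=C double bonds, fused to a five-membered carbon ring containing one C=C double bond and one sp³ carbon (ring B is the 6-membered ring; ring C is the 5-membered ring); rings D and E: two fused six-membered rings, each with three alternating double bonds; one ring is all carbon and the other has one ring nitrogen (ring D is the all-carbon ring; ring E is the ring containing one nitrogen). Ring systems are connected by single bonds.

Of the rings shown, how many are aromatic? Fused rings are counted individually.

4

Ring A has a continuous p-orbital overlap around the ring; 2 ring double bonds (4 π electrons) plus a heteroatom lone pair (2) give 6 π electrons. Since 6 = 4n+2 (n=1), ring A is aromatic (pyrrole).
Ring B is planar and fully conjugated; 3 ring double bonds give 6 π electrons. 6 = 4(1)+2, so ring B is aromatic (benzene ring).
Ring C has one sp³ carbon, so it is not fully conjugated — not aromatic (cyclopentene ring).
Rings D and E form a fused bicyclic system (with one nitrogen) with 10 sp² atoms and 10 π electrons from ring double bonds. 10 = 4(2)+2, so the system is aromatic and both rings count as aromatic (quinoline).
Aromatic: A, B, D, E. Total: 4.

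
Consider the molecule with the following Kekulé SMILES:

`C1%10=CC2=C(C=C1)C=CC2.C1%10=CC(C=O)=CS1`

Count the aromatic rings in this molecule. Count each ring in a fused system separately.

The SMILES encodes a six-membered carbon ring with three alternating C=C double bonds, fused to a five-membered carbon ring containing one C=C double bond and one sp³ carbon; a five-membered ring of four carbons and one sulfur, with two C=C double bonds.
The 6-membered ring is planar and fully conjugated; 3 ring double bonds give 6 π electrons. 6 = 4(1)+2, so it is aromatic (benzene ring).
The 5-membered ring has one sp³ carbon, so it is not fully conjugated — not aromatic (cyclopentene ring).
The 5-membered ring with one sulfur has a continuous p-orbital overlap around the ring; 2 ring double bonds (4 π electrons) plus a heteroatom lone pair (2) give 6 π electrons. Since 6 = 4n+2 (n=1), it is aromatic (thiophene).
2 of the 3 rings are aromatic. Total: 2.

2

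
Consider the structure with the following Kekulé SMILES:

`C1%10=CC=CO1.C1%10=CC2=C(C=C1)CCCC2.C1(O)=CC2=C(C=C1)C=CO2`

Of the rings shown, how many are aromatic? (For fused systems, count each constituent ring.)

The SMILES encodes a five-membered ring of four carbons and one oxygen, with two C=C double bonds; a six-membered carbon ring with three alternating C=C double bonds, fused to a saturated six-membered carbon ring; a six-membered carbon ring with three alternating C=C double bonds, fused to a five-membered ring containing one oxygen and two C=C double bonds.
The 5-membered ring with one oxygen has a continuous p-orbital overlap around the ring; 2 ring double bonds (4 π electrons) plus a heteroatom lone pair (2) give 6 π electrons. 6 = 4(1)+2, so it is aromatic (furan).
The 6-membered ring is planar and fully conjugated; 3 ring double bonds give 6 π electrons. That satisfies 4n+2 with n=1, so it is aromatic (benzene ring).
The second 6-membered ring has four sp³ carbons, so it is not fully conjugated — not aromatic (cyclohexane ring).
The fused 6/5-membered bicyclic (with one oxygen) is a single π system with 9 sp² atoms and 10 π electrons from ring double bonds plus a heteroatom lone pair. 10 = 4(2)+2, so the system is aromatic and both rings count as aromatic (benzofuran).
4 of the 5 rings are aromatic. Total: 4.

4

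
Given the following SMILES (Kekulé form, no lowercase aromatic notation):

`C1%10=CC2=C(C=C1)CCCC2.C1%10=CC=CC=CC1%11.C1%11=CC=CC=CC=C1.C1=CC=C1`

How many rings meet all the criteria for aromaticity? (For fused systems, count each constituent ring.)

1

The SMILES encodes a six-membered carbon ring with three alternating C=C double bonds, fused to a saturated six-membered carbon ring; a seven-membered carbon ring with three C=C double bonds and one sp³ carbon; an eight-membered carbon ring with four alternating C=C double bonds; a four-membered carbon ring with two alternating C=C double bonds.
The 6-membered ring is planar and fully conjugated; 3 ring double bonds give 6 π electrons. Since 6 = 4n+2 (n=1), it is aromatic (benzene ring).
The second 6-membered ring has four sp³ carbons, so it is not fully conjugated — not aromatic (cyclohexane ring).
The 7-membered ring has one sp³ carbon, so it is not fully conjugated — not aromatic (cycloheptatriene).
The 8-membered ring has only sp² ring atoms; a planar conformation would have a fully conjugated π system of 8 electrons. But 8 = 4(2), which is 4n not 4n+2, so it is not aromatic (cyclooctatetraene) — cyclooctatetraene distorts into a non-planar tub to avoid antiaromaticity.
The 4-membered ring has only sp² ring atoms; a planar conformation would have a fully conjugated π system of 4 electrons. But 4 = 4(1), which is 4n not 4n+2, so it is not aromatic (cyclobutadiene) — cyclobutadiene is antiaromatic and distorts to a rectangle.
1 of the 5 rings is aromatic. Total: 1.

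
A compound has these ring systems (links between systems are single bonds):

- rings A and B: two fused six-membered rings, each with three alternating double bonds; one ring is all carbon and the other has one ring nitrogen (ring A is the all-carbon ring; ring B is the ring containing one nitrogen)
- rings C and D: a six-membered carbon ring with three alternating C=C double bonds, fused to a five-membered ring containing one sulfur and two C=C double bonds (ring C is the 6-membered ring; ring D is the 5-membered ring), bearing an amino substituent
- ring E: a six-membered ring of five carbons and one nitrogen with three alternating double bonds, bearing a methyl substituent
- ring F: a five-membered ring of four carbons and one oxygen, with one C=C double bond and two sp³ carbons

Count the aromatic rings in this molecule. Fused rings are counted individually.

Rings A and B form a fused bicyclic system (with one nitrogen) with 10 sp² atoms and 10 π electrons from ring double bonds. 10 = 4(2)+2, so the system is aromatic and both rings count as aromatic (quinoline).
Rings C and D form a fused bicyclic system (with one sulfur) with 9 sp² atoms and 10 π electrons from ring double bonds plus a heteroatom lone pair. 10 = 4(2)+2, so the system is aromatic and both rings count as aromatic (benzothiophene).
Ring E is planar and fully conjugated; 3 ring double bonds give 6 π electrons. 6 = 4(1)+2, so ring E is aromatic (pyridine).
Ring F has two sp³ carbons, so it is not fully conjugated — not aromatic (2,3-dihydrofuran).
Aromatic: A, B, C, D, E. Total: 5.

5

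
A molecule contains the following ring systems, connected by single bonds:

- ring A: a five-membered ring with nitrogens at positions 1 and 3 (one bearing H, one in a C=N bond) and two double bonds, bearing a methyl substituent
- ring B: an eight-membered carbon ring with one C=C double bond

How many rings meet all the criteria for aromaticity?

Ring A is fully conjugated (every ring atom contributes a p orbital); 2 ring double bonds (4 π electrons) plus a heteroatom lone pair (2) give 6 π electrons. 6 = 4(1)+2, so ring A is aromatic (imidazole).
Ring B has six sp³ carbons, so it is not fully conjugated — not aromatic (cyclooctene).
Aromatic: A. Total: 1.

1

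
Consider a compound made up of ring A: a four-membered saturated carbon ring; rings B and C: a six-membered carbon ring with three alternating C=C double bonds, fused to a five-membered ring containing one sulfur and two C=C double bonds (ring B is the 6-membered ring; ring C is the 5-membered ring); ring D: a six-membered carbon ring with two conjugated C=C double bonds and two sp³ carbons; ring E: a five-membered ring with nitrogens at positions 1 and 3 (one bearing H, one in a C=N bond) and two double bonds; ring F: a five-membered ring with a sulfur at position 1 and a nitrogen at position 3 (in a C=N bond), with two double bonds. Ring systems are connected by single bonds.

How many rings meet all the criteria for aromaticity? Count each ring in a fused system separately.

4

Ring A has only sp³ atoms, so it is not fully conjugated — not aromatic (cyclobutane).
Rings B and C form a fused bicyclic system (with one sulfur) with 9 sp² atoms and 10 π electrons from ring double bonds plus a heteroatom lone pair. 10 = 4(2)+2, so the system is aromatic and both rings count as aromatic (benzothiophene).
Ring D has two sp³ carbons, so it is not fully conjugated — not aromatic (1,3-cyclohexadiene).
Ring E is fully conjugated (every ring atom contributes a p orbital); 2 ring double bonds (4 π electrons) plus a heteroatom lone pair (2) give 6 π electrons. That satisfies 4n+2 with n=1, so ring E is aromatic (imidazole).
Ring F is fully conjugated (every ring atom contributes a p orbital); 2 ring double bonds (4 π electrons) plus a heteroatom lone pair (2) give 6 π electrons. That satisfies 4n+2 with n=1, so ring F is aromatic (thiazole).
Aromatic: B, C, E, F. Total: 4.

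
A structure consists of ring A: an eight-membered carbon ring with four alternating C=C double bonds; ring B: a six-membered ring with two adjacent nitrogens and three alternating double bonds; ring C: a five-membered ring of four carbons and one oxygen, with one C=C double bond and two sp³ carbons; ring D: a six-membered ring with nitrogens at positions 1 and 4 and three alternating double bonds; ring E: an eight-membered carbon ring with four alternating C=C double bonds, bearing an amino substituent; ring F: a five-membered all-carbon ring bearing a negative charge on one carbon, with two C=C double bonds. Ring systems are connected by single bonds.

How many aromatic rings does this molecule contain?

3

Ring A has only sp² ring atoms; a planar conformation would have a fully conjugated π system of 8 electrons. But 8 = 4(2), which is 4n not 4n+2, so ring A is not aromatic (cyclooctatetraene) — cyclooctatetraene distorts into a non-planar tub to avoid antiaromaticity.
Ring B has a continuous p-orbital overlap around the ring; 3 ring double bonds give 6 π electrons. 6 = 4(1)+2, so ring B is aromatic (pyridazine).
Ring C has two sp³ carbons, so it is not fully conjugated — not aromatic (2,3-dihydrofuran).
Ring D has a continuous p-orbital overlap around the ring; 3 ring double bonds give 6 π electrons. 6 = 4(1)+2, so ring D is aromatic (pyrazine).
Ring E has only sp² ring atoms; a planar conformation would have a fully conjugated π system of 8 electrons. But 8 = 4(2), which is 4n not 4n+2, so ring E is not aromatic (cyclooctatetraene) — cyclooctatetraene distorts into a non-planar tub to avoid antiaromaticity.
Ring F is planar and fully conjugated; 2 ring double bonds (4 π electrons) plus the carbanion lone pair (2) give 6 π electrons. 6 = 4(1)+2, so ring F is aromatic (cyclopentadienyl anion).
Aromatic: B, D, F. Total: 3.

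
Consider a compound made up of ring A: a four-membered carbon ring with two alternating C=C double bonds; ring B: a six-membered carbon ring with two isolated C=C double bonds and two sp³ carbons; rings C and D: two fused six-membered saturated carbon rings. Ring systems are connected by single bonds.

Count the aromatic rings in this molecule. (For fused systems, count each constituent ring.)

0

Ring A has only sp² ring atoms; a planar conformation would have a fully conjugated π system of 4 electrons. But 4 = 4(1), which is 4n not 4n+2, so ring A is not aromatic (cyclobutadiene) — cyclobutadiene is antiaromatic and distorts to a rectangle.
Ring B has two sp³ carbons, so it is not fully conjugated — not aromatic (1,4-cyclohexadiene).
Ring C has only sp³ atoms, so it is not fully conjugated — not aromatic (cyclohexane ring).
Ring D has only sp³ atoms, so it is not fully conjugated — not aromatic (cyclohexane ring).
No ring is aromatic. Total: 0.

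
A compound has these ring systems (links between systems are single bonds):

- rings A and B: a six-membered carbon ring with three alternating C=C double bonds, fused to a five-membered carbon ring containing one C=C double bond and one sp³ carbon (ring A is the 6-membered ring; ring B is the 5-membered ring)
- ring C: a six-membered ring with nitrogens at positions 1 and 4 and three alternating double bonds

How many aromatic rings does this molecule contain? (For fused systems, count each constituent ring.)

2

Ring A is planar and fully conjugated; 3 ring double bonds give 6 π electrons. That satisfies 4n+2 with n=1, so ring A is aromatic (benzene ring).
Ring B has one sp³ carbon, so it is not fully conjugated — not aromatic (cyclopentene ring).
Ring C is fully conjugated (every ring atom contributes a p orbital); 3 ring double bonds give 6 π electrons. 6 = 4(1)+2, so ring C is aromatic (pyrazine).
Aromatic: A, C. Total: 2.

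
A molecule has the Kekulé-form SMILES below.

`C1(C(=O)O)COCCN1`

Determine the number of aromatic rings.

0

The SMILES encodes a six-membered saturated ring with an oxygen and an N–H nitrogen at positions 1 and 4.
The 6-membered ring with one oxygen and one N–H (1,4) has only sp³ atoms, so it is not fully conjugated — not aromatic (morpholine).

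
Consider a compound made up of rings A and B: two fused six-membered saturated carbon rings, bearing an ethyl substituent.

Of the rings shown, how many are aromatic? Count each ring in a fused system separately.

Ring A has only sp³ atoms, so it is not fully conjugated — not aromatic (cyclohexane ring).
Ring B has only sp³ atoms, so it is not fully conjugated — not aromatic (cyclohexane ring).
No ring is aromatic. Total: 0.

0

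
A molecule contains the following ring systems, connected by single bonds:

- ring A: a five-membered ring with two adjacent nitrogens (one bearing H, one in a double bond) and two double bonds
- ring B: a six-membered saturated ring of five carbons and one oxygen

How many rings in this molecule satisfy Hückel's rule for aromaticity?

Ring A has a continuous p-orbital overlap around the ring; 2 ring double bonds (4 π electrons) plus a heteroatom lone pair (2) give 6 π electrons. 6 = 4(1)+2, so ring A is aromatic (pyrazole).
Ring B has only sp³ atoms, so it is not fully conjugated — not aromatic (tetrahydropyran).
Aromatic: A. Total: 1.

1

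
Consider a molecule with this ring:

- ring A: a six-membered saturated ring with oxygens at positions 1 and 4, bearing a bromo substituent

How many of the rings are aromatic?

0

Ring A has only sp³ atoms, so it is not fully conjugated — not aromatic (1,4-dioxane).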